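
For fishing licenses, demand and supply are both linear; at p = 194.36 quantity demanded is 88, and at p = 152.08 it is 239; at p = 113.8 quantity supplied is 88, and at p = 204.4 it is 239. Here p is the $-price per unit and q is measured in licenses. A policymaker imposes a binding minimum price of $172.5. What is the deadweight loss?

Demand slope = (152.08 − 194.36)/(239 − 88) = −0.28, so p = 219 − 0.28q.
Supply slope = (204.4 − 113.8)/(239 − 88) = 0.6, so p = 61 + 0.6q.
Competitive equilibrium: 219 − 0.28q = 61 + 0.6q → q* = 179.5455, p* = 168.7273.
At the floor p = 172.5, quantity demanded = (219 − 172.5)/0.28 = 166.0714.
Sellers' marginal cost at q' = 166.0714: 61 + 0.6·166.0714 = 160.6428.
Δq = 179.5455 − 166.0714 = 13.4741; wedge = 172.5 − 160.6428 = 11.8572.
The triangle = ½ × 13.4741 × 11.8572 = $79.88.

$79.88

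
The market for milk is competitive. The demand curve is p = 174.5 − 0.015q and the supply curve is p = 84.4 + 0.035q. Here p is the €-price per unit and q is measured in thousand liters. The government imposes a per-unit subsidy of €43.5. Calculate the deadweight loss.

Competitive equilibrium: 174.5 − 0.015q = 84.4 + 0.035q → q* = 1802, p* = 147.47.
The subsidy lowers effective supply by 43.5: p = 40.9 + 0.035q.
New quantity: 174.5 − 0.015q = 40.9 + 0.035q → q' = 2672.
Overproduction Δq = 2672 − 1802 = 870; wedge = subsidy = 43.5.
DWL = ½ × 870 × 43.5 = €18922.50 thousand.

€18922.50 thousand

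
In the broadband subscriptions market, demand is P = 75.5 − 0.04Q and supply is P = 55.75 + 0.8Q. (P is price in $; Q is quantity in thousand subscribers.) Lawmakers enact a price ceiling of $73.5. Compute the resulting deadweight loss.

$0.74 thousand

Competitive equilibrium: 75.5 − 0.04Q = 55.75 + 0.8Q → Q* = 23.5119, P* = 74.5595.
At the ceiling P = 73.5, quantity supplied = (73.5 − 55.75)/0.8 = 22.1875.
Willingness to pay at Q' = 22.1875: 75.5 − 0.04·22.1875 = 74.6125.
ΔQ = 23.5119 − 22.1875 = 1.3244; wedge = 74.6125 − 73.5 = 1.1125.
DWL = ½ × 1.3244 × 1.1125 = $0.74 thousand.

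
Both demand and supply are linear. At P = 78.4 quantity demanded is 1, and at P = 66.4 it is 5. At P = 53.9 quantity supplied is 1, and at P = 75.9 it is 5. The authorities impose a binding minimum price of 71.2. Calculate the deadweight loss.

0.99

Demand slope = (66.4 − 78.4)/(5 − 1) = −3, so P = 81.4 − 3Q.
Supply slope = (75.9 − 53.9)/(5 − 1) = 5.5, so P = 48.4 + 5.5Q.
Competitive equilibrium: 81.4 − 3Q = 48.4 + 5.5Q → Q* = 3.8824, P* = 69.7529.
At the floor P = 71.2, quantity demanded = (81.4 − 71.2)/3 = 3.4.
Sellers' marginal cost at Q' = 3.4: 48.4 + 5.5·3.4 = 67.1.
ΔQ = 3.8824 − 3.4 = 0.4824; wedge = 71.2 − 67.1 = 4.1.
The triangle = ½ × 0.4824 × 4.1 = 0.99.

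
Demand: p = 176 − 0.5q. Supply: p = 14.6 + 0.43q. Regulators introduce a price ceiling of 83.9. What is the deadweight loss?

Competitive equilibrium: 176 − 0.5q = 14.6 + 0.43q → q* = 173.5484, p* = 89.2258.
At the ceiling p = 83.9, quantity supplied = (83.9 − 14.6)/0.43 = 161.1628.
Willingness to pay at q' = 161.1628: 176 − 0.5·161.1628 = 95.4186.
Δq = 173.5484 − 161.1628 = 12.3856; wedge = 95.4186 − 83.9 = 11.5186.
DWL = ½ × 12.3856 × 11.5186 = 71.33.

71.33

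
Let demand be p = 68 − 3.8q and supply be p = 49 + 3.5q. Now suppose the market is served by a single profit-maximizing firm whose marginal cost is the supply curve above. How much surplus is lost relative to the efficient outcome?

Competitive equilibrium: 68 − 3.8q = 49 + 3.5q → q* = 2.6027, p* = 58.1096.
Marginal revenue: MR = 68 − 7.6q. Set MR = MC: 68 − 7.6q = 49 + 3.5q → q_m = 1.7117.
Price p_m = 68 − 3.8·1.7117 = 61.4955; MC(q_m) = 49 + 3.5·1.7117 = 54.991.
Competitive q* = 2.6027, so Δq = 0.891; wedge = 61.4955 − 54.991 = 6.5045.
DWL = ½ × 0.891 × 6.5045 = 2.90.

2.90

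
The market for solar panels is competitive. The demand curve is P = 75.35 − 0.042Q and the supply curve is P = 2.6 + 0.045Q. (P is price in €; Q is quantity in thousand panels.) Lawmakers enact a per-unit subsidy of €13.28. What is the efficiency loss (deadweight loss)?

€1013.55 thousand

Competitive equilibrium: 75.35 − 0.042Q = 2.6 + 0.045Q → Q* = 836.2069, P* = 40.2293.
The subsidy lowers effective supply by 13.28: P = 0.045Q − 10.68.
New quantity: 75.35 − 0.042Q = 0.045Q − 10.68 → Q' = 988.8506.
Overproduction ΔQ = 988.8506 − 836.2069 = 152.6437; wedge = subsidy = 13.28.
Welfare loss = ½ × 152.6437 × 13.28 = €1013.55 thousand.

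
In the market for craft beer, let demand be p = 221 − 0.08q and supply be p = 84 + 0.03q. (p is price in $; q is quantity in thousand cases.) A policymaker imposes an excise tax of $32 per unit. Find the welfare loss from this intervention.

Competitive equilibrium: 221 − 0.08q = 84 + 0.03q → q* = 1245.45455, p* = 121.36364.
With the tax, the buyer price exceeds the seller price by 32: (221 − 0.08q) − (84 + 0.03q) = 32 → q' = 954.54545.
Δq = 1245.45455 − 954.54545 = 290.9091; the wedge equals the tax, 32.
The triangle = ½ × 290.9091 × 32 = $4654.55 thousand.

$4654.55 thousand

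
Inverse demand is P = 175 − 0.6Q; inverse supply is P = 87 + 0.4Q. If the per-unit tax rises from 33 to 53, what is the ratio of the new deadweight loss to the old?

2.579

Competitive equilibrium: 175 − 0.6Q = 87 + 0.4Q → Q* = 88, P* = 122.2.
For a per-unit tax t: ΔQ = t/1, so DWL = ½·t·(t/1) = t²/2.
At t = 33: DWL = 544.5. At t = 53: DWL = 1404.5.
Ratio = (53/33)² = 2.579.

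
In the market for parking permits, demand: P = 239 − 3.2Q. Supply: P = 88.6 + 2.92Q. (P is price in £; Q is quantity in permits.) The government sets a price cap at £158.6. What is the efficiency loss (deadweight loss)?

£1.11

Competitive equilibrium: 239 − 3.2Q = 88.6 + 2.92Q → Q* = 24.5752, P* = 160.3595.
At the ceiling P = 158.6, quantity supplied = (158.6 − 88.6)/2.92 = 23.9726.
Willingness to pay at Q' = 23.9726: 239 − 3.2·23.9726 = 162.2877.
ΔQ = 24.5752 − 23.9726 = 0.6026; wedge = 162.2877 − 158.6 = 3.6877.
Welfare loss = ½ × 0.6026 × 3.6877 = £1.11.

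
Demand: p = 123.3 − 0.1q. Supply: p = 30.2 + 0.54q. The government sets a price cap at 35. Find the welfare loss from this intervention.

5969.30

Competitive equilibrium: 123.3 − 0.1q = 30.2 + 0.54q → q* = 145.4688, p* = 108.7531.
At the ceiling p = 35, quantity supplied = (35 − 30.2)/0.54 = 8.8889.
Willingness to pay at q' = 8.8889: 123.3 − 0.1·8.8889 = 122.4111.
Δq = 145.4688 − 8.8889 = 136.5799; wedge = 122.4111 − 35 = 87.4111.
DWL = ½ × 136.5799 × 87.4111 = 5969.30.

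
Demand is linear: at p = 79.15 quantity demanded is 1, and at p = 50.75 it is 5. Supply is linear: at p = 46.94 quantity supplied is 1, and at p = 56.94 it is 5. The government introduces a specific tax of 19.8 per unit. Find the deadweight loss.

20.42

Demand slope = (50.75 − 79.15)/(5 − 1) = −7.1, so p = 86.25 − 7.1q.
Supply slope = (56.94 − 46.94)/(5 − 1) = 2.5, so p = 44.44 + 2.5q.
Competitive equilibrium: 86.25 − 7.1q = 44.44 + 2.5q → q* = 4.3552, p* = 55.328.
With the tax, the buyer price exceeds the seller price by 19.8: (86.25 − 7.1q) − (44.44 + 2.5q) = 19.8 → q' = 2.2927.
Δq = 4.3552 − 2.2927 = 2.0625; the wedge equals the tax, 19.8.
DWL = ½ × 2.0625 × 19.8 = 20.42.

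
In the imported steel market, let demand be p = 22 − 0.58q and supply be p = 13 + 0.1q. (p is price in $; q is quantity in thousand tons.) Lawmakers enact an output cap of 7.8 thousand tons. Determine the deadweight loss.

$10.04 thousand

Competitive equilibrium: 22 − 0.58q = 13 + 0.1q → q* = 13.2353, p* = 14.3235.
At q = 7.8: demand price = 22 − 0.58·7.8 = 17.476; supply price = 13 + 0.1·7.8 = 13.78.
Δq = 13.2353 − 7.8 = 5.4353; wedge = 17.476 − 13.78 = 3.696.
Welfare loss = ½ × 5.4353 × 3.696 = $10.04 thousand.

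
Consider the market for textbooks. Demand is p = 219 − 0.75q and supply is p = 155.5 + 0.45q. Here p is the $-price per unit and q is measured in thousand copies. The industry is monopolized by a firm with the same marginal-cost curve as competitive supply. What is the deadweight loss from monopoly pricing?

Competitive equilibrium: 219 − 0.75q = 155.5 + 0.45q → q* = 52.9167, p* = 179.3125.
Marginal revenue: MR = 219 − 1.5q. Set MR = MC: 219 − 1.5q = 155.5 + 0.45q → q_m = 32.5641.
Price p_m = 219 − 0.75·32.5641 = 194.5769; MC(q_m) = 155.5 + 0.45·32.5641 = 170.1538.
Competitive q* = 52.9167, so Δq = 20.3526; wedge = 194.5769 − 170.1538 = 24.4231.
The triangle = ½ × 20.3526 × 24.4231 = $248.54 thousand.

$248.54 thousand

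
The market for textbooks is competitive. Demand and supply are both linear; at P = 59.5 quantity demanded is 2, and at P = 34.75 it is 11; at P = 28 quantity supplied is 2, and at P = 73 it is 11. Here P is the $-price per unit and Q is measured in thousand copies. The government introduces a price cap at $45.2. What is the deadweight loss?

Demand slope = (34.75 − 59.5)/(11 − 2) = −2.75, so P = 65 − 2.75Q.
Supply slope = (73 − 28)/(11 − 2) = 5, so P = 18 + 5Q.
Competitive equilibrium: 65 − 2.75Q = 18 + 5Q → Q* = 6.0645, P* = 48.3226.
At the ceiling P = 45.2, quantity supplied = (45.2 − 18)/5 = 5.44.
Willingness to pay at Q' = 5.44: 65 − 2.75·5.44 = 50.04.
ΔQ = 6.0645 − 5.44 = 0.6245; wedge = 50.04 − 45.2 = 4.84.
The triangle = ½ × 0.6245 × 4.84 = $1.51 thousand.

$1.51 thousand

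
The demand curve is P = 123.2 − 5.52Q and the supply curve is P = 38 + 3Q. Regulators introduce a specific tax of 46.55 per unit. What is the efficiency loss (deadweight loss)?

127.17

Competitive equilibrium: 123.2 − 5.52Q = 38 + 3Q → Q* = 10, P* = 68.
With the tax, the buyer price exceeds the seller price by 46.55: (123.2 − 5.52Q) − (38 + 3Q) = 46.55 → Q' = 4.5364.
ΔQ = 10 − 4.5364 = 5.4636; the wedge equals the tax, 46.55.
DWL = ½ × 5.4636 × 46.55 = 127.17.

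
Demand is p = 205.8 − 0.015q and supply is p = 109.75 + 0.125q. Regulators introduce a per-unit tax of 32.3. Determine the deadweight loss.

Competitive equilibrium: 205.8 − 0.015q = 109.75 + 0.125q → q* = 686.0714, p* = 195.5089.
With the tax, the buyer price exceeds the seller price by 32.3: (205.8 − 0.015q) − (109.75 + 0.125q) = 32.3 → q' = 455.3571.
Δq = 686.0714 − 455.3571 = 230.7143; the wedge equals the tax, 32.3.
The triangle = ½ × 230.7143 × 32.3 = 3726.04.

3726.04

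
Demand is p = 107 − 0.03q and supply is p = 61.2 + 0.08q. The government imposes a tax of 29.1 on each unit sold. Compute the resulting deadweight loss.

3849.14

Competitive equilibrium: 107 − 0.03q = 61.2 + 0.08q → q* = 416.3636, p* = 94.5091.
With the tax, the buyer price exceeds the seller price by 29.1: (107 − 0.03q) − (61.2 + 0.08q) = 29.1 → q' = 151.8182.
Δq = 416.3636 − 151.8182 = 264.5454; the wedge equals the tax, 29.1.
DWL = ½ × 264.5454 × 29.1 = 3849.14.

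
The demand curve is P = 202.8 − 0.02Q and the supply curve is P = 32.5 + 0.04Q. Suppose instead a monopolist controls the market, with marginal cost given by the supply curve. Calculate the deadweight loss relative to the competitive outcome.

Competitive equilibrium: 202.8 − 0.02Q = 32.5 + 0.04Q → Q* = 2838.33333, P* = 146.03333.
Marginal revenue: MR = 202.8 − 0.04Q. Set MR = MC: 202.8 − 0.04Q = 32.5 + 0.04Q → Q_m = 2128.75.
Price P_m = 202.8 − 0.02·2128.75 = 160.225; MC(Q_m) = 32.5 + 0.04·2128.75 = 117.65.
Competitive Q* = 2838.33333, so ΔQ = 709.58333; wedge = 160.225 − 117.65 = 42.575.
Welfare loss = ½ × 709.58333 × 42.575 = 15105.26.

15105.26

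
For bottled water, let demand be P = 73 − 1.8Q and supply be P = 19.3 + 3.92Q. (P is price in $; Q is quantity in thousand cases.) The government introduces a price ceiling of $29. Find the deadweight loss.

Competitive equilibrium: 73 − 1.8Q = 19.3 + 3.92Q → Q* = 9.3881, P* = 56.1014.
At the ceiling P = 29, quantity supplied = (29 − 19.3)/3.92 = 2.4745.
Willingness to pay at Q' = 2.4745: 73 − 1.8·2.4745 = 68.5459.
ΔQ = 9.3881 − 2.4745 = 6.9136; wedge = 68.5459 − 29 = 39.5459.
The triangle = ½ × 6.9136 × 39.5459 = $136.70 thousand.

$136.70 thousand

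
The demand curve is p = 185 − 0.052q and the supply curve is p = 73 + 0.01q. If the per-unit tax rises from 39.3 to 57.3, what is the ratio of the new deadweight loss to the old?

2.126

Competitive equilibrium: 185 − 0.052q = 73 + 0.01q → q* = 1806.4516, p* = 91.0645.
For a per-unit tax t: Δq = t/0.062, so DWL = ½·t·(t/0.062) = t²/0.124.
At t = 39.3: DWL = 12455.565. At t = 57.3: DWL = 26478.145.
Ratio = (57.3/39.3)² = 2.126.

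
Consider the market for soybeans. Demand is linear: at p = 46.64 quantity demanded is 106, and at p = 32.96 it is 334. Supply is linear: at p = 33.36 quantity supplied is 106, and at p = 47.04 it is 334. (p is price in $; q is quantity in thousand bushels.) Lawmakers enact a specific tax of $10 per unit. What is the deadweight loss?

Demand slope = (32.96 − 46.64)/(334 − 106) = −0.06, so p = 53 − 0.06q.
Supply slope = (47.04 − 33.36)/(334 − 106) = 0.06, so p = 27 + 0.06q.
Competitive equilibrium: 53 − 0.06q = 27 + 0.06q → q* = 216.6667, p* = 40.
With the tax, the buyer price exceeds the seller price by 10: (53 − 0.06q) − (27 + 0.06q) = 10 → q' = 133.3333.
Δq = 216.6667 − 133.3333 = 83.3334; the wedge equals the tax, 10.
Deadweight loss = ½ × 83.3334 × 10 = $416.67 thousand.

$416.67 thousand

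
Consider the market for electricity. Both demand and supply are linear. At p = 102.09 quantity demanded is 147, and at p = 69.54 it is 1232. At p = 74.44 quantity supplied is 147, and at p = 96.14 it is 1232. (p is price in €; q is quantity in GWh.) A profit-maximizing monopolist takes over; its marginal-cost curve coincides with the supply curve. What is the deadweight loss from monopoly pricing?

€1722.66

Demand slope = (69.54 − 102.09)/(1232 − 147) = −0.03, so p = 106.5 − 0.03q.
Supply slope = (96.14 − 74.44)/(1232 − 147) = 0.02, so p = 71.5 + 0.02q.
Competitive equilibrium: 106.5 − 0.03q = 71.5 + 0.02q → q* = 700, p* = 85.5.
Marginal revenue: MR = 106.5 − 0.06q. Set MR = MC: 106.5 − 0.06q = 71.5 + 0.02q → q_m = 437.5.
Price p_m = 106.5 − 0.03·437.5 = 93.375; MC(q_m) = 71.5 + 0.02·437.5 = 80.25.
Competitive q* = 700, so Δq = 262.5; wedge = 93.375 − 80.25 = 13.125.
DWL = ½ × 262.5 × 13.125 = €1722.66.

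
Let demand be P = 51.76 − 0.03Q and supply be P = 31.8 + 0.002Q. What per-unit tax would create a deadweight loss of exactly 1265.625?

9

Competitive equilibrium: 51.76 − 0.03Q = 31.8 + 0.002Q → Q* = 623.75, P* = 33.0475.
A tax t gives ΔQ = t/0.032 and wedge t, so DWL = t²/0.064.
t²/0.064 = 1265.625 → t² = 81 → t = 9.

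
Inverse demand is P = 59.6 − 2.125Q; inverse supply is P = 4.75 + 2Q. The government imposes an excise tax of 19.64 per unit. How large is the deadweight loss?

Competitive equilibrium: 59.6 − 2.125Q = 4.75 + 2Q → Q* = 13.29697, P* = 31.34394.
With the tax, the buyer price exceeds the seller price by 19.64: (59.6 − 2.125Q) − (4.75 + 2Q) = 19.64 → Q' = 8.53576.
ΔQ = 13.29697 − 8.53576 = 4.76121; the wedge equals the tax, 19.64.
Deadweight loss = ½ × 4.76121 × 19.64 = 46.76.

46.76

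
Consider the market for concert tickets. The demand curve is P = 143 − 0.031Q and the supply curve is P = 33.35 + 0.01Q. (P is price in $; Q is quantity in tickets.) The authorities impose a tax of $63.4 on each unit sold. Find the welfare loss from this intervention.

$49019.02

Competitive equilibrium: 143 − 0.031Q = 33.35 + 0.01Q → Q* = 2674.3902, P* = 60.0939.
With the tax, the buyer price exceeds the seller price by 63.4: (143 − 0.031Q) − (33.35 + 0.01Q) = 63.4 → Q' = 1128.0488.
ΔQ = 2674.3902 − 1128.0488 = 1546.3414; the wedge equals the tax, 63.4.
DWL = ½ × 1546.3414 × 63.4 = $49019.02.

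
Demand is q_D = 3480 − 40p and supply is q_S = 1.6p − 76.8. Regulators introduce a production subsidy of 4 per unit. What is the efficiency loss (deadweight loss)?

12.31

In inverse form: demand p = 87 − 0.025q, supply p = 48 + 0.625q.
Competitive equilibrium: 87 − 0.025q = 48 + 0.625q → q* = 60, p* = 85.5.
The subsidy lowers effective supply by 4: p = 44 + 0.625q.
New quantity: 87 − 0.025q = 44 + 0.625q → q' = 66.1538.
Overproduction Δq = 66.1538 − 60 = 6.1538; wedge = subsidy = 4.
DWL = ½ × 6.1538 × 4 = 12.31.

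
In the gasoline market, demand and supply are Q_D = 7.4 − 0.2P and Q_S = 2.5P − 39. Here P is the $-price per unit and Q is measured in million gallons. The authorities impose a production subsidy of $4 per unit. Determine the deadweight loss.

In inverse form: demand P = 37 − 5Q, supply P = 15.6 + 0.4Q.
Competitive equilibrium: 37 − 5Q = 15.6 + 0.4Q → Q* = 3.963, P* = 17.1852.
The subsidy lowers effective supply by 4: P = 11.6 + 0.4Q.
New quantity: 37 − 5Q = 11.6 + 0.4Q → Q' = 4.7037.
Overproduction ΔQ = 4.7037 − 3.963 = 0.7407; wedge = subsidy = 4.
Deadweight loss = ½ × 0.7407 × 4 = $1.48 million.

$1.48 million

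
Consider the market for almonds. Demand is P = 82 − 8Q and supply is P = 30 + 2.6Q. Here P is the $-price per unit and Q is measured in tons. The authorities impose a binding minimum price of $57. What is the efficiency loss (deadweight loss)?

Competitive equilibrium: 82 − 8Q = 30 + 2.6Q → Q* = 4.90566, P* = 42.75472.
At the floor P = 57, quantity demanded = (82 − 57)/8 = 3.125.
Sellers' marginal cost at Q' = 3.125: 30 + 2.6·3.125 = 38.125.
ΔQ = 4.90566 − 3.125 = 1.78066; wedge = 57 − 38.125 = 18.875.
Welfare loss = ½ × 1.78066 × 18.875 = $16.80.

$16.80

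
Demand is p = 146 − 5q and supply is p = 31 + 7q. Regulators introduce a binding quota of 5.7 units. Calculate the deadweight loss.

90.48

Competitive equilibrium: 146 − 5q = 31 + 7q → q* = 9.5833, p* = 98.0833.
At q = 5.7: demand price = 146 − 5·5.7 = 117.5; supply price = 31 + 7·5.7 = 70.9.
Δq = 9.5833 − 5.7 = 3.8833; wedge = 117.5 − 70.9 = 46.6.
Welfare loss = ½ × 3.8833 × 46.6 = 90.48.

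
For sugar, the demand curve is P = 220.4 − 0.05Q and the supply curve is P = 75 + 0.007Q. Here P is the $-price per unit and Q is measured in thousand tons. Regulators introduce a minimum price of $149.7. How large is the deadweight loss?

Competitive equilibrium: 220.4 − 0.05Q = 75 + 0.007Q → Q* = 2550.8772, P* = 92.8561.
At the floor P = 149.7, quantity demanded = (220.4 − 149.7)/0.05 = 1414.
Sellers' marginal cost at Q' = 1414: 75 + 0.007·1414 = 84.898.
ΔQ = 2550.8772 − 1414 = 1136.8772; wedge = 149.7 − 84.898 = 64.802.
Welfare loss = ½ × 1136.8772 × 64.802 = $36835.96 thousand.

$36835.96 thousand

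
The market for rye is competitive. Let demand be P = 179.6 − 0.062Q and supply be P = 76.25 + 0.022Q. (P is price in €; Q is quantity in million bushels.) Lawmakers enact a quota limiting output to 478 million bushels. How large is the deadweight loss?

Competitive equilibrium: 179.6 − 0.062Q = 76.25 + 0.022Q → Q* = 1230.3571, P* = 103.3179.
At Q = 478: demand price = 179.6 − 0.062·478 = 149.964; supply price = 76.25 + 0.022·478 = 86.766.
ΔQ = 1230.3571 − 478 = 752.3571; wedge = 149.964 − 86.766 = 63.198.
Deadweight loss = ½ × 752.3571 × 63.198 = €23773.73 million.

€23773.73 million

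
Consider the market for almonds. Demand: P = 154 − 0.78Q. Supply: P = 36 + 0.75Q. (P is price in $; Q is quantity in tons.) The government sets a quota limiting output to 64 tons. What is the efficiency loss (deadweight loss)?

$131.77

Competitive equilibrium: 154 − 0.78Q = 36 + 0.75Q → Q* = 77.1242, P* = 93.8431.
At Q = 64: demand price = 154 − 0.78·64 = 104.08; supply price = 36 + 0.75·64 = 84.
ΔQ = 77.1242 − 64 = 13.1242; wedge = 104.08 − 84 = 20.08.
DWL = ½ × 13.1242 × 20.08 = $131.77.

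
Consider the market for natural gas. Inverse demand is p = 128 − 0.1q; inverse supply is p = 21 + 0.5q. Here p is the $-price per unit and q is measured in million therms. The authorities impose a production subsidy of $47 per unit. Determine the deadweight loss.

$1840.83 million

Competitive equilibrium: 128 − 0.1q = 21 + 0.5q → q* = 178.3333, p* = 110.1667.
The subsidy lowers effective supply by 47: p = 0.5q − 26.
New quantity: 128 − 0.1q = 0.5q − 26 → q' = 256.6667.
Overproduction Δq = 256.6667 − 178.3333 = 78.3334; wedge = subsidy = 47.
Welfare loss = ½ × 78.3334 × 47 = $1840.83 million.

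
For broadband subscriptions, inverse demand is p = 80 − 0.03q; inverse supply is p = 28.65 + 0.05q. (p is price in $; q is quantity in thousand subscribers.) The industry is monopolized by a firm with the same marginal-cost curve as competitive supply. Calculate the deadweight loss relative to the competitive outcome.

$1225.80 thousand

Competitive equilibrium: 80 − 0.03q = 28.65 + 0.05q → q* = 641.875, p* = 60.7438.
Marginal revenue: MR = 80 − 0.06q. Set MR = MC: 80 − 0.06q = 28.65 + 0.05q → q_m = 466.8182.
Price p_m = 80 − 0.03·466.8182 = 65.9955; MC(q_m) = 28.65 + 0.05·466.8182 = 51.9909.
Competitive q* = 641.875, so Δq = 175.0568; wedge = 65.9955 − 51.9909 = 14.0046.
The triangle = ½ × 175.0568 × 14.0046 = $1225.80 thousand.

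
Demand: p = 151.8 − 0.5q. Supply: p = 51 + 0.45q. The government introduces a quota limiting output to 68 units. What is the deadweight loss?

Competitive equilibrium: 151.8 − 0.5q = 51 + 0.45q → q* = 106.1053, p* = 98.7474.
At q = 68: demand price = 151.8 − 0.5·68 = 117.8; supply price = 51 + 0.45·68 = 81.6.
Δq = 106.1053 − 68 = 38.1053; wedge = 117.8 − 81.6 = 36.2.
Deadweight loss = ½ × 38.1053 × 36.2 = 689.71.

689.71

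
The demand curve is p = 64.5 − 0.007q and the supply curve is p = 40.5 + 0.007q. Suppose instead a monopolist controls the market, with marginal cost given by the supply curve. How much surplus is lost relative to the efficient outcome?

Competitive equilibrium: 64.5 − 0.007q = 40.5 + 0.007q → q* = 1714.2857, p* = 52.5.
Marginal revenue: MR = 64.5 − 0.014q. Set MR = MC: 64.5 − 0.014q = 40.5 + 0.007q → q_m = 1142.8571.
Price p_m = 64.5 − 0.007·1142.8571 = 56.5; MC(q_m) = 40.5 + 0.007·1142.8571 = 48.5.
Competitive q* = 1714.2857, so Δq = 571.4286; wedge = 56.5 − 48.5 = 8.
DWL = ½ × 571.4286 × 8 = 2285.71.

2285.71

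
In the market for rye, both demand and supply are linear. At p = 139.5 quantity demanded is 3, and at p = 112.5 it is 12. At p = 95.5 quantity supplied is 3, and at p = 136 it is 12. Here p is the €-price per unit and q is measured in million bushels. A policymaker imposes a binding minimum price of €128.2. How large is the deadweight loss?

Demand slope = (112.5 − 139.5)/(12 − 3) = −3, so p = 148.5 − 3q.
Supply slope = (136 − 95.5)/(12 − 3) = 4.5, so p = 82 + 4.5q.
Competitive equilibrium: 148.5 − 3q = 82 + 4.5q → q* = 8.8667, p* = 121.9.
At the floor p = 128.2, quantity demanded = (148.5 − 128.2)/3 = 6.7667.
Sellers' marginal cost at q' = 6.7667: 82 + 4.5·6.7667 = 112.4502.
Δq = 8.8667 − 6.7667 = 2.1; wedge = 128.2 − 112.4502 = 15.7498.
Deadweight loss = ½ × 2.1 × 15.7498 = €16.54 million.

€16.54 million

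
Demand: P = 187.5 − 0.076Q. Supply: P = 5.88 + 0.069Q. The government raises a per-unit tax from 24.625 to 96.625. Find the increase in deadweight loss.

30103.45

Competitive equilibrium: 187.5 − 0.076Q = 5.88 + 0.069Q → Q* = 1252.5517, P* = 92.3061.
For a per-unit tax t: ΔQ = t/0.145, so DWL = ½·t·(t/0.145) = t²/0.29.
At t = 24.625: DWL = 2091.002. At t = 96.625: DWL = 32194.45.
Increase = 32194.45 − 2091.002 = 30103.45.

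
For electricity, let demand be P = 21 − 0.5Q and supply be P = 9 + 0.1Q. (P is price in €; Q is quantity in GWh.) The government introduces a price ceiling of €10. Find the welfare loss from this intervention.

Competitive equilibrium: 21 − 0.5Q = 9 + 0.1Q → Q* = 20, P* = 11.
At the ceiling P = 10, quantity supplied = (10 − 9)/0.1 = 10.
Willingness to pay at Q' = 10: 21 − 0.5·10 = 16.
ΔQ = 20 − 10 = 10; wedge = 16 − 10 = 6.
DWL = ½ × 10 × 6 = €30.

€30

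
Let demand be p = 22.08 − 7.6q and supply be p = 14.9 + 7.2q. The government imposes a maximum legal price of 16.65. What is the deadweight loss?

Competitive equilibrium: 22.08 − 7.6q = 14.9 + 7.2q → q* = 0.4851, p* = 18.393.
At the ceiling p = 16.65, quantity supplied = (16.65 − 14.9)/7.2 = 0.2431.
Willingness to pay at q' = 0.2431: 22.08 − 7.6·0.2431 = 20.2324.
Δq = 0.4851 − 0.2431 = 0.242; wedge = 20.2324 − 16.65 = 3.5824.
Welfare loss = ½ × 0.242 × 3.5824 = 0.43.

0.43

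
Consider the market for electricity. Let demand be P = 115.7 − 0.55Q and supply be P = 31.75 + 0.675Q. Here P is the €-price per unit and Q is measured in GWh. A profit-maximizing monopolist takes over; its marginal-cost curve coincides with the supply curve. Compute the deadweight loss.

Competitive equilibrium: 115.7 − 0.55Q = 31.75 + 0.675Q → Q* = 68.5306, P* = 78.0082.
Marginal revenue: MR = 115.7 − 1.1Q. Set MR = MC: 115.7 − 1.1Q = 31.75 + 0.675Q → Q_m = 47.2958.
Price P_m = 115.7 − 0.55·47.2958 = 89.6873; MC(Q_m) = 31.75 + 0.675·47.2958 = 63.6747.
Competitive Q* = 68.5306, so ΔQ = 21.2348; wedge = 89.6873 − 63.6747 = 26.0126.
The triangle = ½ × 21.2348 × 26.0126 = €276.19.

€276.19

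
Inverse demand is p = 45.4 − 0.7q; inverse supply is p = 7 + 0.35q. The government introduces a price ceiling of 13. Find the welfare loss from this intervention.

Competitive equilibrium: 45.4 − 0.7q = 7 + 0.35q → q* = 36.5714, p* = 19.8.
At the ceiling p = 13, quantity supplied = (13 − 7)/0.35 = 17.1429.
Willingness to pay at q' = 17.1429: 45.4 − 0.7·17.1429 = 33.4.
Δq = 36.5714 − 17.1429 = 19.4285; wedge = 33.4 − 13 = 20.4.
DWL = ½ × 19.4285 × 20.4 = 198.17.

198.17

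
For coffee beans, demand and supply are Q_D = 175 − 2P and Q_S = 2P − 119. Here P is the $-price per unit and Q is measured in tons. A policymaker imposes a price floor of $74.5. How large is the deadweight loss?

$2

In inverse form: demand P = 87.5 − 0.5Q, supply P = 59.5 + 0.5Q.
Competitive equilibrium: 87.5 − 0.5Q = 59.5 + 0.5Q → Q* = 28, P* = 73.5.
At the floor P = 74.5, quantity demanded = (87.5 − 74.5)/0.5 = 26.
Sellers' marginal cost at Q' = 26: 59.5 + 0.5·26 = 72.5.
ΔQ = 28 − 26 = 2; wedge = 74.5 − 72.5 = 2.
Deadweight loss = ½ × 2 × 2 = $2.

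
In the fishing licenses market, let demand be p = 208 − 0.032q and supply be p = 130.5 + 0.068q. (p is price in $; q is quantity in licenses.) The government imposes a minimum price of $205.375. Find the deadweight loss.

$24010.28

Competitive equilibrium: 208 − 0.032q = 130.5 + 0.068q → q* = 775, p* = 183.2.
At the floor p = 205.375, quantity demanded = (208 − 205.375)/0.032 = 82.03125.
Sellers' marginal cost at q' = 82.03125: 130.5 + 0.068·82.03125 = 136.07813.
Δq = 775 − 82.03125 = 692.96875; wedge = 205.375 − 136.07813 = 69.29687.
DWL = ½ × 692.96875 × 69.29687 = $24010.28.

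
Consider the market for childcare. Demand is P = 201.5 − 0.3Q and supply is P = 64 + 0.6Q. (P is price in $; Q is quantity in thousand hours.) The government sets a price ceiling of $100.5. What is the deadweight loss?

Competitive equilibrium: 201.5 − 0.3Q = 64 + 0.6Q → Q* = 152.7778, P* = 155.6667.
At the ceiling P = 100.5, quantity supplied = (100.5 − 64)/0.6 = 60.8333.
Willingness to pay at Q' = 60.8333: 201.5 − 0.3·60.8333 = 183.25.
ΔQ = 152.7778 − 60.8333 = 91.9445; wedge = 183.25 − 100.5 = 82.75.
Welfare loss = ½ × 91.9445 × 82.75 = $3804.20 thousand.

$3804.20 thousand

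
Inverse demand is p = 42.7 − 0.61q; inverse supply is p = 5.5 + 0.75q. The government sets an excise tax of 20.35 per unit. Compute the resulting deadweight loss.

152.25

Competitive equilibrium: 42.7 − 0.61q = 5.5 + 0.75q → q* = 27.3529, p* = 26.0147.
With the tax, the buyer price exceeds the seller price by 20.35: (42.7 − 0.61q) − (5.5 + 0.75q) = 20.35 → q' = 12.3897.
Δq = 27.3529 − 12.3897 = 14.9632; the wedge equals the tax, 20.35.
The triangle = ½ × 14.9632 × 20.35 = 152.25.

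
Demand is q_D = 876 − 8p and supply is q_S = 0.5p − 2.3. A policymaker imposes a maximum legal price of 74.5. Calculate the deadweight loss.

220.77

In inverse form: demand p = 109.5 − 0.125q, supply p = 4.6 + 2q.
Competitive equilibrium: 109.5 − 0.125q = 4.6 + 2q → q* = 49.3647, p* = 103.3294.
At the ceiling p = 74.5, quantity supplied = (74.5 − 4.6)/2 = 34.95.
Willingness to pay at q' = 34.95: 109.5 − 0.125·34.95 = 105.1313.
Δq = 49.3647 − 34.95 = 14.4147; wedge = 105.1313 − 74.5 = 30.6313.
Deadweight loss = ½ × 14.4147 × 30.6313 = 220.77.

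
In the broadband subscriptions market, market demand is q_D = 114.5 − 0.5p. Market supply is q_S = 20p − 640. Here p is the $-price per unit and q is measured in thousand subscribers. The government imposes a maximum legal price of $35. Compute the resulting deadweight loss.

In inverse form: demand p = 229 − 2q, supply p = 32 + 0.05q.
Competitive equilibrium: 229 − 2q = 32 + 0.05q → q* = 96.0976, p* = 36.8049.
At the ceiling p = 35, quantity supplied = (35 − 32)/0.05 = 60.
Willingness to pay at q' = 60: 229 − 2·60 = 109.
Δq = 96.0976 − 60 = 36.0976; wedge = 109 − 35 = 74.
Deadweight loss = ½ × 36.0976 × 74 = $1335.61 thousand.

$1335.61 thousand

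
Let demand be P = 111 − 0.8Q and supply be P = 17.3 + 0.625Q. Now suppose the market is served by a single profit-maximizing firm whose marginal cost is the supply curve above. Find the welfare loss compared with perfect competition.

398.25

Competitive equilibrium: 111 − 0.8Q = 17.3 + 0.625Q → Q* = 65.7544, P* = 58.3965.
Marginal revenue: MR = 111 − 1.6Q. Set MR = MC: 111 − 1.6Q = 17.3 + 0.625Q → Q_m = 42.1124.
Price P_m = 111 − 0.8·42.1124 = 77.3101; MC(Q_m) = 17.3 + 0.625·42.1124 = 43.6203.
Competitive Q* = 65.7544, so ΔQ = 23.642; wedge = 77.3101 − 43.6203 = 33.6898.
Deadweight loss = ½ × 23.642 × 33.6898 = 398.25.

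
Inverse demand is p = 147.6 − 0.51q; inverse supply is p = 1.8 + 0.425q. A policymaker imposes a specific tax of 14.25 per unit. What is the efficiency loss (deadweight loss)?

108.59

Competitive equilibrium: 147.6 − 0.51q = 1.8 + 0.425q → q* = 155.9358, p* = 68.0727.
With the tax, the buyer price exceeds the seller price by 14.25: (147.6 − 0.51q) − (1.8 + 0.425q) = 14.25 → q' = 140.6952.
Δq = 155.9358 − 140.6952 = 15.2406; the wedge equals the tax, 14.25.
The triangle = ½ × 15.2406 × 14.25 = 108.59.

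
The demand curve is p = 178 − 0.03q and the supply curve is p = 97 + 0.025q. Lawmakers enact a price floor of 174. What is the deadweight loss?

Competitive equilibrium: 178 − 0.03q = 97 + 0.025q → q* = 1472.727273, p* = 133.818182.
At the floor p = 174, quantity demanded = (178 − 174)/0.03 = 133.333333.
Sellers' marginal cost at q' = 133.333333: 97 + 0.025·133.333333 = 100.333333.
Δq = 1472.727273 − 133.333333 = 1339.39394; wedge = 174 − 100.333333 = 73.666667.
Deadweight loss = ½ × 1339.39394 × 73.666667 = 49334.34.

49334.34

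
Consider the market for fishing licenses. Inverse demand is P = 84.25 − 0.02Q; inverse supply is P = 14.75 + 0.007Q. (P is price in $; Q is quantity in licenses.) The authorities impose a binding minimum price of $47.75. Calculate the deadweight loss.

$7575.01

Competitive equilibrium: 84.25 − 0.02Q = 14.75 + 0.007Q → Q* = 2574.0741, P* = 32.7685.
At the floor P = 47.75, quantity demanded = (84.25 − 47.75)/0.02 = 1825.
Sellers' marginal cost at Q' = 1825: 14.75 + 0.007·1825 = 27.525.
ΔQ = 2574.0741 − 1825 = 749.0741; wedge = 47.75 − 27.525 = 20.225.
Deadweight loss = ½ × 749.0741 × 20.225 = $7575.01.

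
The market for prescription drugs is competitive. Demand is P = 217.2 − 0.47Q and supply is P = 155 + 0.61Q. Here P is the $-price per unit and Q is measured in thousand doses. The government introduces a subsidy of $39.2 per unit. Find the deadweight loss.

Competitive equilibrium: 217.2 − 0.47Q = 155 + 0.61Q → Q* = 57.5926, P* = 190.1315.
The subsidy lowers effective supply by 39.2: P = 115.8 + 0.61Q.
New quantity: 217.2 − 0.47Q = 115.8 + 0.61Q → Q' = 93.8889.
Overproduction ΔQ = 93.8889 − 57.5926 = 36.2963; wedge = subsidy = 39.2.
Welfare loss = ½ × 36.2963 × 39.2 = $711.41 thousand.

$711.41 thousand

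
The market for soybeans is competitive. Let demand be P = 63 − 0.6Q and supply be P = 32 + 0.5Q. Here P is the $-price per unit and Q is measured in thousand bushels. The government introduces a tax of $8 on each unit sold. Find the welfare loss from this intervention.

Competitive equilibrium: 63 − 0.6Q = 32 + 0.5Q → Q* = 28.1818, P* = 46.0909.
With the tax, the buyer price exceeds the seller price by 8: (63 − 0.6Q) − (32 + 0.5Q) = 8 → Q' = 20.9091.
ΔQ = 28.1818 − 20.9091 = 7.2727; the wedge equals the tax, 8.
Welfare loss = ½ × 7.2727 × 8 = $29.09 thousand.

$29.09 thousand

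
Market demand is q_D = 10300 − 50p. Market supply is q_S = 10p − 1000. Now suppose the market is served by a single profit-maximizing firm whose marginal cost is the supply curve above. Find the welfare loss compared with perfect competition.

955.44

In inverse form: demand p = 206 − 0.02q, supply p = 100 + 0.1q.
Competitive equilibrium: 206 − 0.02q = 100 + 0.1q → q* = 883.3333, p* = 188.3333.
Marginal revenue: MR = 206 − 0.04q. Set MR = MC: 206 − 0.04q = 100 + 0.1q → q_m = 757.1429.
Price p_m = 206 − 0.02·757.1429 = 190.8571; MC(q_m) = 100 + 0.1·757.1429 = 175.7143.
Competitive q* = 883.3333, so Δq = 126.1904; wedge = 190.8571 − 175.7143 = 15.1428.
Welfare loss = ½ × 126.1904 × 15.1428 = 955.44.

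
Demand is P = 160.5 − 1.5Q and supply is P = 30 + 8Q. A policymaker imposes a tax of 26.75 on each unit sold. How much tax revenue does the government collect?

Competitive equilibrium: 160.5 − 1.5Q = 30 + 8Q → Q* = 13.7368, P* = 139.8947.
With the tax, the buyer price exceeds the seller price by 26.75: (160.5 − 1.5Q) − (30 + 8Q) = 26.75 → Q' = 10.9211.
Tax revenue = 26.75 × 10.9211 = 292.14.

292.14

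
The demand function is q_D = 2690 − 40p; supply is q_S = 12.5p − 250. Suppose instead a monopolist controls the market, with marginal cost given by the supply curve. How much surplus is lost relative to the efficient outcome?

In inverse form: demand p = 67.25 − 0.025q, supply p = 20 + 0.08q.
Competitive equilibrium: 67.25 − 0.025q = 20 + 0.08q → q* = 450, p* = 56.
Marginal revenue: MR = 67.25 − 0.05q. Set MR = MC: 67.25 − 0.05q = 20 + 0.08q → q_m = 363.4615.
Price p_m = 67.25 − 0.025·363.4615 = 58.1635; MC(q_m) = 20 + 0.08·363.4615 = 49.0769.
Competitive q* = 450, so Δq = 86.5385; wedge = 58.1635 − 49.0769 = 9.0866.
DWL = ½ × 86.5385 × 9.0866 = 393.17.

393.17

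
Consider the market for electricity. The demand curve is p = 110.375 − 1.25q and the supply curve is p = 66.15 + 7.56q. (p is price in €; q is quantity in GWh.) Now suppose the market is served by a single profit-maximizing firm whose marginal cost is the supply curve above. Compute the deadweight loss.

Competitive equilibrium: 110.375 − 1.25q = 66.15 + 7.56q → q* = 5.0199, p* = 104.1002.
Marginal revenue: MR = 110.375 − 2.5q. Set MR = MC: 110.375 − 2.5q = 66.15 + 7.56q → q_m = 4.3961.
Price p_m = 110.375 − 1.25·4.3961 = 104.8799; MC(q_m) = 66.15 + 7.56·4.3961 = 99.3845.
Competitive q* = 5.0199, so Δq = 0.6238; wedge = 104.8799 − 99.3845 = 5.4954.
DWL = ½ × 0.6238 × 5.4954 = €1.71.

€1.71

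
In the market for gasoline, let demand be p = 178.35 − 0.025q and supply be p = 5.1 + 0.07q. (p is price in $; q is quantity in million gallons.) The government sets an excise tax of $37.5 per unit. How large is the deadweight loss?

$7401.32 million

Competitive equilibrium: 178.35 − 0.025q = 5.1 + 0.07q → q* = 1823.6842, p* = 132.7579.
With the tax, the buyer price exceeds the seller price by 37.5: (178.35 − 0.025q) − (5.1 + 0.07q) = 37.5 → q' = 1428.9474.
Δq = 1823.6842 − 1428.9474 = 394.7368; the wedge equals the tax, 37.5.
Deadweight loss = ½ × 394.7368 × 37.5 = $7401.32 million.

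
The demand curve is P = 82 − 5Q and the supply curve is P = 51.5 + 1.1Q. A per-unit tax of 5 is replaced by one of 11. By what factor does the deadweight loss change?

Competitive equilibrium: 82 − 5Q = 51.5 + 1.1Q → Q* = 5, P* = 57.
For a per-unit tax t: ΔQ = t/6.1, so DWL = ½·t·(t/6.1) = t²/12.2.
At t = 5: DWL = 2.049. At t = 11: DWL = 9.918.
Ratio = (11/5)² = 4.84.

4.84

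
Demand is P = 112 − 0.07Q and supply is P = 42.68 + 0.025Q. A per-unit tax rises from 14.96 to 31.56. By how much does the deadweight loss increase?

4064.38

Competitive equilibrium: 112 − 0.07Q = 42.68 + 0.025Q → Q* = 729.6842, P* = 60.9221.
For a per-unit tax t: ΔQ = t/0.095, so DWL = ½·t·(t/0.095) = t²/0.19.
At t = 14.96: DWL = 1177.903. At t = 31.56: DWL = 5242.282.
Increase = 5242.282 − 1177.903 = 4064.38.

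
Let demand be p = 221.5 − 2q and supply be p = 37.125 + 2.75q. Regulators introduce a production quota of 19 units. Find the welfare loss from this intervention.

932.58

Competitive equilibrium: 221.5 − 2q = 37.125 + 2.75q → q* = 38.8158, p* = 143.8684.
At q = 19: demand price = 221.5 − 2·19 = 183.5; supply price = 37.125 + 2.75·19 = 89.375.
Δq = 38.8158 − 19 = 19.8158; wedge = 183.5 − 89.375 = 94.125.
Welfare loss = ½ × 19.8158 × 94.125 = 932.58.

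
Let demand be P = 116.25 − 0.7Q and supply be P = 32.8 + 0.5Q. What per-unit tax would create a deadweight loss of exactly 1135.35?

Competitive equilibrium: 116.25 − 0.7Q = 32.8 + 0.5Q → Q* = 69.5417, P* = 67.5708.
A tax t gives ΔQ = t/1.2 and wedge t, so DWL = t²/2.4.
t²/2.4 = 1135.35 → t² = 2724.84 → t = 52.2.

52.2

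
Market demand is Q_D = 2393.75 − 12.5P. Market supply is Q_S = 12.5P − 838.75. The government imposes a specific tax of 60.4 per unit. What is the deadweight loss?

In inverse form: demand P = 191.5 − 0.08Q, supply P = 67.1 + 0.08Q.
Competitive equilibrium: 191.5 − 0.08Q = 67.1 + 0.08Q → Q* = 777.5, P* = 129.3.
With the tax, the buyer price exceeds the seller price by 60.4: (191.5 − 0.08Q) − (67.1 + 0.08Q) = 60.4 → Q' = 400.
ΔQ = 777.5 − 400 = 377.5; the wedge equals the tax, 60.4.
Deadweight loss = ½ × 377.5 × 60.4 = 11400.50.

11400.50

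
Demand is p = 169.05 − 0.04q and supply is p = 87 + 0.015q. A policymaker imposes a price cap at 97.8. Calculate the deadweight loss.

16381.84

Competitive equilibrium: 169.05 − 0.04q = 87 + 0.015q → q* = 1491.8182, p* = 109.3773.
At the ceiling p = 97.8, quantity supplied = (97.8 − 87)/0.015 = 720.
Willingness to pay at q' = 720: 169.05 − 0.04·720 = 140.25.
Δq = 1491.8182 − 720 = 771.8182; wedge = 140.25 − 97.8 = 42.45.
The triangle = ½ × 771.8182 × 42.45 = 16381.84.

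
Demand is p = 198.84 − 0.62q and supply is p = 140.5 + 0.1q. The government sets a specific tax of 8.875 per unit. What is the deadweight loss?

54.70

Competitive equilibrium: 198.84 − 0.62q = 140.5 + 0.1q → q* = 81.0278, p* = 148.6028.
With the tax, the buyer price exceeds the seller price by 8.875: (198.84 − 0.62q) − (140.5 + 0.1q) = 8.875 → q' = 68.7014.
Δq = 81.0278 − 68.7014 = 12.3264; the wedge equals the tax, 8.875.
The triangle = ½ × 12.3264 × 8.875 = 54.70.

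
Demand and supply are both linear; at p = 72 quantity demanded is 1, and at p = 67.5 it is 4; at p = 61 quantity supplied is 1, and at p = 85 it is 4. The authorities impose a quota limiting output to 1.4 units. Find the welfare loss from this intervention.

2.73

Demand slope = (67.5 − 72)/(4 − 1) = −1.5, so p = 73.5 − 1.5q.
Supply slope = (85 − 61)/(4 − 1) = 8, so p = 53 + 8q.
Competitive equilibrium: 73.5 − 1.5q = 53 + 8q → q* = 2.1579, p* = 70.2632.
At q = 1.4: demand price = 73.5 − 1.5·1.4 = 71.4; supply price = 53 + 8·1.4 = 64.2.
Δq = 2.1579 − 1.4 = 0.7579; wedge = 71.4 − 64.2 = 7.2.
The triangle = ½ × 0.7579 × 7.2 = 2.73.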